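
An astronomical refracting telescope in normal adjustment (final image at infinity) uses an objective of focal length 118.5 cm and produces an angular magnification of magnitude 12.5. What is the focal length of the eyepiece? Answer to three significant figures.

|M| = f_obj/f_eye, so f_eye = f_obj/|M| = 118.5/12.5 = 9.480 cm.

9.48 cm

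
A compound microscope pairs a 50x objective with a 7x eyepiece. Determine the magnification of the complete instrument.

The overall magnification of a compound microscope is the product of the objective and eyepiece magnifications:
M = M_obj x M_eye = 50 x 7 = 350.

350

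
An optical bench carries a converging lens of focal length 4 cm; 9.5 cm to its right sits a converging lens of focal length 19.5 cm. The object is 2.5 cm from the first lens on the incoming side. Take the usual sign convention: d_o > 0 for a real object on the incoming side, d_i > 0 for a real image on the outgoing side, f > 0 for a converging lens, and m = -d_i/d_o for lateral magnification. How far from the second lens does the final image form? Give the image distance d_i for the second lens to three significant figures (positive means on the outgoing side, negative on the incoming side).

-94.6 cm

First lens: d_i1 = 1/(1/4 - 1/2.5) = -6.667 cm.
The intermediate image is virtual, 6.667 cm to the left of lens 1, so d_o2 = L - d_i1 = 9.5 - (-6.667) = 16.167 cm.
Second lens: d_i2 = 1/(1/19.5 - 1/(16.167)) = -94.575 cm.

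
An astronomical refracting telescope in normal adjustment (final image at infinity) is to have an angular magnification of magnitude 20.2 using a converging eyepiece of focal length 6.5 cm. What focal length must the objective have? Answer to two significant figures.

130 cm

|M| = f_obj/|f_eye|, so f_obj = |M| x |f_eye| = 20.2 x 6.5 = 131.300 cm.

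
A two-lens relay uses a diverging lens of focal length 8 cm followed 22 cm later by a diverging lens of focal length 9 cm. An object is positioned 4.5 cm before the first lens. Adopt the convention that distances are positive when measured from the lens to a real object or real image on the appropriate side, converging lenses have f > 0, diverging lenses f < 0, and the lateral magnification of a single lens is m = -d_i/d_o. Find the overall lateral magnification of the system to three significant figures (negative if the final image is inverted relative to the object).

0.170

Lens 1: 1/d_i1 = 1/f_1 - 1/d_o1 = 1/(-8) - 1/4.5 = -0.34722 cm^-1, so d_i1 = -2.880 cm.
m_1 = -(-2.880)/4.5 = 0.6400.
The intermediate image is virtual, 2.880 cm to the left of lens 1, so d_o2 = L - d_i1 = 22 - (-2.880) = 24.880 cm.
Lens 2: 1/d_i2 = 1/f_2 - 1/d_o2 = 1/(-9) - 1/(24.880) = -0.15130 cm^-1, so d_i2 = -6.609 cm.
m_2 = -(-6.609)/(24.880) = 0.2656.
Overall magnification: m = m_1 m_2 = 0.1700.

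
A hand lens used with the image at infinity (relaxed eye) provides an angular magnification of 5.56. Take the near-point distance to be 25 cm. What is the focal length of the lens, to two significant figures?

4.5 cm

For the image at infinity, M = D/f.
f = D/M = 25/5.56 = 4.496 cm.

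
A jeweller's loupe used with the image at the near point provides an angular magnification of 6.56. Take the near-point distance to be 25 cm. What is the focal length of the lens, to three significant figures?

For the image at the near point, M = 1 + D/f.
f = D/(M - 1) = 25/(6.56 - 1) = 4.496 cm.

4.50 cm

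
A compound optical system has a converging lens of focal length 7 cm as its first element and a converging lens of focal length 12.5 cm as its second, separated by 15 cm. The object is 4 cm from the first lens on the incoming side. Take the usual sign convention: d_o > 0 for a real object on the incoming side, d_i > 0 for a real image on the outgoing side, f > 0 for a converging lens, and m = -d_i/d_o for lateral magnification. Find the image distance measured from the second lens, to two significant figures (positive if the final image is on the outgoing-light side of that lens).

26 cm

First lens: d_i1 = 1/(1/7 - 1/4) = -9.333 cm.
With d_i1 < 0 the first image is virtual and lies on the object side; the object distance for lens 2 is d_o2 = 15 - (-9.333) = 24.333 cm.
Second lens: d_i2 = 1/(1/12.5 - 1/(24.333)) = 25.704 cm.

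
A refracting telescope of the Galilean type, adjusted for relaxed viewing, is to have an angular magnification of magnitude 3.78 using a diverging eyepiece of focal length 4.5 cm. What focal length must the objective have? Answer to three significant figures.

17.0 cm

|M| = f_obj/|f_eye|, so f_obj = |M| x |f_eye| = 3.78 x 4.5 = 17.010 cm.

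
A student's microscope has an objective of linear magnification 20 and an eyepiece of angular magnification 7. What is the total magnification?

140

The overall magnification of a compound microscope is the product of the objective and eyepiece magnifications:
M = M_obj x M_eye = 20 x 7 = 140.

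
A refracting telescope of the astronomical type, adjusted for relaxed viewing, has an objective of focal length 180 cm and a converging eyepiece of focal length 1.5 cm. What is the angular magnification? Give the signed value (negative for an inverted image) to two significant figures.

M = -f_obj/f_eye = -180/(1.5) = -120.000.

-120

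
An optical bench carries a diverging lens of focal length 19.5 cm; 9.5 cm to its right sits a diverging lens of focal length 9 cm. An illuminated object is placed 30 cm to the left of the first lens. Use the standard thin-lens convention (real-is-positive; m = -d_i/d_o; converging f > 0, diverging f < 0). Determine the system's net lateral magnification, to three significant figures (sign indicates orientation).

Applying the thin-lens equation to the first lens, 1/(-19.5) = 1/30 + 1/d_i1, which gives d_i1 = -11.818 cm.
Its lateral magnification is m_1 = -d_i1/d_o1 = -(-11.818)/30 = 0.3939.
The intermediate image is virtual, 11.818 cm to the left of lens 1, so d_o2 = L - d_i1 = 9.5 - (-11.818) = 21.318 cm.
Applying the thin-lens equation again with f_2 = -9 cm and d_o2 = 21.318 cm gives d_i2 = -6.328 cm.
m_2 = -(-6.328)/(21.318) = 0.2969.
Total m = m_1 x m_2 = (0.3939)(0.2969) = 0.1169.

0.117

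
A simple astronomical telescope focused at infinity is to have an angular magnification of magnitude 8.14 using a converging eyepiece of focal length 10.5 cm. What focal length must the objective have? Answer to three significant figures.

85.5 cm

|M| = f_obj/|f_eye|, so f_obj = |M| x |f_eye| = 8.14 x 10.5 = 85.470 cm.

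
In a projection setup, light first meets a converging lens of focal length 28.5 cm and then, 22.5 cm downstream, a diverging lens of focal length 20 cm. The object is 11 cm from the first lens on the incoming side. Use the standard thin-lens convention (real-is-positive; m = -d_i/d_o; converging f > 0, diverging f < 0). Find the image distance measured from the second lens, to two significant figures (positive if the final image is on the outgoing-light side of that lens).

-13 cm

Applying the thin-lens equation to the first lens, 1/28.5 = 1/11 + 1/d_i1, which gives d_i1 = -17.914 cm.
The intermediate image is virtual, 17.914 cm to the left of lens 1, so d_o2 = L - d_i1 = 22.5 - (-17.914) = 40.414 cm.
Applying the thin-lens equation again with f_2 = -20 cm and d_o2 = 40.414 cm gives d_i2 = -13.379 cm.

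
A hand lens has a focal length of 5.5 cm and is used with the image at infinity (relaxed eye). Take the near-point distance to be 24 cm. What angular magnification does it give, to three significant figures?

M = D/f = 24/5.5 = 4.364.

4.36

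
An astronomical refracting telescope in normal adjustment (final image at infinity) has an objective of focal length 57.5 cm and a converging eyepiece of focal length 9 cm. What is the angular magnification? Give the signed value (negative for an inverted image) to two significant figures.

-6.4

M = -f_obj/f_eye = -57.5/(9) = -6.389.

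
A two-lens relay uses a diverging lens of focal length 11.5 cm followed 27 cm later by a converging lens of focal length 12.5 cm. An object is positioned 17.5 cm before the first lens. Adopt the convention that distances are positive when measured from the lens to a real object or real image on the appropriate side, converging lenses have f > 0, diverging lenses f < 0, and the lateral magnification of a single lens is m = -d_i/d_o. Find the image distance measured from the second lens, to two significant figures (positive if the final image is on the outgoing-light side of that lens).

20 cm

Applying the thin-lens equation to the first lens, 1/(-11.5) = 1/17.5 + 1/d_i1, which gives d_i1 = -6.940 cm.
The intermediate image is virtual, 6.940 cm to the left of lens 1, so d_o2 = L - d_i1 = 27 - (-6.940) = 33.940 cm.
Applying the thin-lens equation again with f_2 = 12.5 cm and d_o2 = 33.940 cm gives d_i2 = 19.788 cm.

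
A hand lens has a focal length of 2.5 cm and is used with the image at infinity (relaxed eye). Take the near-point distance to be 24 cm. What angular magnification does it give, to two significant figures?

M = D/f = 24/2.5 = 9.600.

9.6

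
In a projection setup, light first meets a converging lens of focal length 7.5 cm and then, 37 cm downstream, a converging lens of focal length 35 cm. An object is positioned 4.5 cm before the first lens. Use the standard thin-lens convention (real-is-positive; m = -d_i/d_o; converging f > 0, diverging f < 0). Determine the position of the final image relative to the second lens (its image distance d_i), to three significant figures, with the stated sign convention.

Lens 1: 1/d_i1 = 1/f_1 - 1/d_o1 = 1/7.5 - 1/4.5 = -0.08889 cm^-1, so d_i1 = -11.250 cm.
The intermediate image is virtual, 11.250 cm to the left of lens 1, so d_o2 = L - d_i1 = 37 - (-11.250) = 48.250 cm.
Lens 2: 1/d_i2 = 1/f_2 - 1/d_o2 = 1/35 - 1/(48.250) = 0.00785 cm^-1, so d_i2 = 127.453 cm.

127 cm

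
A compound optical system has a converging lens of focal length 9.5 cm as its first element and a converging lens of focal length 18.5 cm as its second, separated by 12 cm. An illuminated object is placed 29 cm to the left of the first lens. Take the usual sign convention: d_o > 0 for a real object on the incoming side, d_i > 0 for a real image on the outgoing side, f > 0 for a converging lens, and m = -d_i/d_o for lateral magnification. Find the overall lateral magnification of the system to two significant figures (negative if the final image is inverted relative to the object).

Lens 1: 1/d_i1 = 1/f_1 - 1/d_o1 = 1/9.5 - 1/29 = 0.07078 cm^-1, so d_i1 = 14.128 cm.
m_1 = -(14.128)/29 = -0.4872.
This image would form 14.128 cm past lens 1, i.e. 2.128 cm beyond lens 2, so it is a virtual object for lens 2: d_o2 = 12 - 14.128 = -2.128 cm.
Lens 2: 1/d_i2 = 1/f_2 - 1/d_o2 = 1/18.5 - 1/(-2.128) = 0.52393 cm^-1, so d_i2 = 1.909 cm.
m_2 = -(1.909)/(-2.128) = 0.8968.
Total m = m_1 x m_2 = (-0.4872)(0.8968) = -0.4369.

-0.44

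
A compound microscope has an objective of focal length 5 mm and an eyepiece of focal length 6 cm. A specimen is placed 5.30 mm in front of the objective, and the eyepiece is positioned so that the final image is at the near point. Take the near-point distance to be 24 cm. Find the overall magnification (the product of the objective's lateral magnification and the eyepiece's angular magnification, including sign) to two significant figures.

Convert to cm: f_obj = 5 mm = 0.5 cm; d_o = 5.30 mm = 0.53 cm.
Objective: 1/d_i = 1/f_obj - 1/d_o = 1/0.5 - 1/0.53 = 0.11321 cm^-1, so d_i = 8.833 cm.
m_obj = -d_i/d_o = -8.833/0.53 = -16.667.
Eyepiece angular magnification (image at near point): M_eye = 1 + D/f_e = 1 + 24/6 = 5.000.
Overall M = m_obj x M_eye = (-16.667)(5.000) = -83.33.

-83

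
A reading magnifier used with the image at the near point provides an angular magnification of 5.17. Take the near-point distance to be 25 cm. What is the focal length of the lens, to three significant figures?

For the image at the near point, M = 1 + D/f.
f = D/(M - 1) = 25/(5.17 - 1) = 5.995 cm.

6.00 cm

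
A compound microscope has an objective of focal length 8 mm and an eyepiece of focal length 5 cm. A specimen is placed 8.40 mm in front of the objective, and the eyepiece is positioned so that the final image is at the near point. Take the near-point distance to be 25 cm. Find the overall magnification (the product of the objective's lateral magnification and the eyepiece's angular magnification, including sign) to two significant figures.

Convert to cm: f_obj = 8 mm = 0.8 cm; d_o = 8.40 mm = 0.84 cm.
Objective: 1/d_i = 1/f_obj - 1/d_o = 1/0.8 - 1/0.84 = 0.05952 cm^-1, so d_i = 16.800 cm.
m_obj = -d_i/d_o = -16.800/0.84 = -20.000.
Eyepiece angular magnification (image at near point): M_eye = 1 + D/f_e = 1 + 25/5 = 6.000.
Overall M = m_obj x M_eye = (-20.000)(6.000) = -120.00.

-120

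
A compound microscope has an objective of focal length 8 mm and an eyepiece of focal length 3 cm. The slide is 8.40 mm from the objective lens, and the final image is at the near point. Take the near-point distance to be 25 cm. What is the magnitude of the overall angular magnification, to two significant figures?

190

Convert to cm: f_obj = 8 mm = 0.8 cm; d_o = 8.40 mm = 0.84 cm.
Objective: 1/d_i = 1/f_obj - 1/d_o = 1/0.8 - 1/0.84 = 0.05952 cm^-1, so d_i = 16.800 cm.
m_obj = -d_i/d_o = -16.800/0.84 = -20.000.
Eyepiece angular magnification (image at near point): M_eye = 1 + D/f_e = 1 + 25/3 = 9.333.
Overall M = m_obj x M_eye = (-20.000)(9.333) = -186.67.
|M| = 186.67.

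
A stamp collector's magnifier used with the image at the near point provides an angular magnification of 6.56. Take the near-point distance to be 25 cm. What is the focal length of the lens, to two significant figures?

For the image at the near point, M = 1 + D/f.
f = D/(M - 1) = 25/(6.56 - 1) = 4.496 cm.

4.5 cm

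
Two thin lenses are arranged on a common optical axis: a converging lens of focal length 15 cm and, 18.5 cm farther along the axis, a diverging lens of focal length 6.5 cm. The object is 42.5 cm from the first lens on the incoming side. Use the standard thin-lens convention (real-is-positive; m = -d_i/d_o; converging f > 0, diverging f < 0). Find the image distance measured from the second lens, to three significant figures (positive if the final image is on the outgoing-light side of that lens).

16.7 cm

Applying the thin-lens equation to the first lens, 1/15 = 1/42.5 + 1/d_i1, which gives d_i1 = 23.182 cm.
Since 23.182 cm > 18.5 cm, the first image lies past the second lens and serves as a virtual object: d_o2 = L - d_i1 = -4.682 cm.
Applying the thin-lens equation again with f_2 = -6.5 cm and d_o2 = -4.682 cm gives d_i2 = 16.738 cm.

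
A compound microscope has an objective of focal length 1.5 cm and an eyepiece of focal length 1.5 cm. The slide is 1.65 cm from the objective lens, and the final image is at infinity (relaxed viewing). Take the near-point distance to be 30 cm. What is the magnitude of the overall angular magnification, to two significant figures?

200

Objective: 1/d_i = 1/f_obj - 1/d_o = 1/1.5 - 1/1.65 = 0.06061 cm^-1, so d_i = 16.500 cm.
m_obj = -d_i/d_o = -16.500/1.65 = -10.000.
Eyepiece angular magnification (image at infinity): M_eye = D/f_e = 30/1.5 = 20.000.
Overall M = m_obj x M_eye = (-10.000)(20.000) = -200.00.
|M| = 200.00.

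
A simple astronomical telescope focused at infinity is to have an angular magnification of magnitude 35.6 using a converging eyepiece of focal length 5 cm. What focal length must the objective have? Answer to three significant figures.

|M| = f_obj/|f_eye|, so f_obj = |M| x |f_eye| = 35.6 x 5 = 178.000 cm.

178 cm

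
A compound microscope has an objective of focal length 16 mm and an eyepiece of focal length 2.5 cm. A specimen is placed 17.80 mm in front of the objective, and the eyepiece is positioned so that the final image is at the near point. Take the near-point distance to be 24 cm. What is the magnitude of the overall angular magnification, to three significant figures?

Convert to cm: f_obj = 16 mm = 1.6 cm; d_o = 17.80 mm = 1.78 cm.
Objective: 1/d_i = 1/f_obj - 1/d_o = 1/1.6 - 1/1.78 = 0.06320 cm^-1, so d_i = 15.822 cm.
m_obj = -d_i/d_o = -15.822/1.78 = -8.889.
Eyepiece angular magnification (image at near point): M_eye = 1 + D/f_e = 1 + 24/2.5 = 10.600.
Overall M = m_obj x M_eye = (-8.889)(10.600) = -94.22.
|M| = 94.22.

94.2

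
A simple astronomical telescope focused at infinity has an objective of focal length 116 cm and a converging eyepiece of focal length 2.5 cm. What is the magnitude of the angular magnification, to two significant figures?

46

|M| = f_obj/|f_eye| = 116/2.5 = 46.400.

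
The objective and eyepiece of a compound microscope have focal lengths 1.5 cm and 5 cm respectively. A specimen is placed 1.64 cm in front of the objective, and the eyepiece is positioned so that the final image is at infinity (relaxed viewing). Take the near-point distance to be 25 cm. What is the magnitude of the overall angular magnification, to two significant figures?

54

Objective: 1/d_i = 1/f_obj - 1/d_o = 1/1.5 - 1/1.64 = 0.05691 cm^-1, so d_i = 17.571 cm.
m_obj = -d_i/d_o = -17.571/1.64 = -10.714.
Eyepiece angular magnification (image at infinity): M_eye = D/f_e = 25/5 = 5.000.
Overall M = m_obj x M_eye = (-10.714)(5.000) = -53.57.
|M| = 53.57.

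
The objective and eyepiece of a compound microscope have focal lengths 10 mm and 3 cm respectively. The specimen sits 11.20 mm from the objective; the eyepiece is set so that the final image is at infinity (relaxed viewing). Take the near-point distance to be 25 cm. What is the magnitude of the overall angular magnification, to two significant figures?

69

Convert to cm: f_obj = 10 mm = 1 cm; d_o = 11.20 mm = 1.12 cm.
Objective: 1/d_i = 1/f_obj - 1/d_o = 1/1 - 1/1.12 = 0.10714 cm^-1, so d_i = 9.333 cm.
m_obj = -d_i/d_o = -9.333/1.12 = -8.333.
Eyepiece angular magnification (image at infinity): M_eye = D/f_e = 25/3 = 8.333.
Overall M = m_obj x M_eye = (-8.333)(8.333) = -69.44.
|M| = 69.44.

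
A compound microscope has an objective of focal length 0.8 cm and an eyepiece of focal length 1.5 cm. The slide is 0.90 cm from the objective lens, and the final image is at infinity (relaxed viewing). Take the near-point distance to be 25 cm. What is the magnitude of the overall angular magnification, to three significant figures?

133

Objective: 1/d_i = 1/f_obj - 1/d_o = 1/0.8 - 1/0.90 = 0.13889 cm^-1, so d_i = 7.200 cm.
m_obj = -d_i/d_o = -7.200/0.90 = -8.000.
Eyepiece angular magnification (image at infinity): M_eye = D/f_e = 25/1.5 = 16.667.
Overall M = m_obj x M_eye = (-8.000)(16.667) = -133.33.
|M| = 133.33.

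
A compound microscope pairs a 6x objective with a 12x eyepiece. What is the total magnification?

The overall magnification of a compound microscope is the product of the objective and eyepiece magnifications:
M = M_obj x M_eye = 6 x 12 = 72.

72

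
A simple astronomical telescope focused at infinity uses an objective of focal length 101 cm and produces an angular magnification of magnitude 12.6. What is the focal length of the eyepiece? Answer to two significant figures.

8.0 cm

|M| = f_obj/f_eye, so f_eye = f_obj/|M| = 101/12.6 = 8.016 cm.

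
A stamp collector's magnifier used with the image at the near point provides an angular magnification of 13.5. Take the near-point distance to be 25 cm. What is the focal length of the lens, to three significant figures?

2.00 cm

For the image at the near point, M = 1 + D/f.
f = D/(M - 1) = 25/(13.5 - 1) = 2.000 cm.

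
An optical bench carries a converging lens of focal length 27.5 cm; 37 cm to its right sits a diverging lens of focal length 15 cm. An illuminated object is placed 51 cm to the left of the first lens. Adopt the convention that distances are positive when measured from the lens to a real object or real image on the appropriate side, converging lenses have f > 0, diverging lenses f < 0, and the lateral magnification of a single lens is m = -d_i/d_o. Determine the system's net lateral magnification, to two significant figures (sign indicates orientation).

2.3

Lens 1: 1/d_i1 = 1/f_1 - 1/d_o1 = 1/27.5 - 1/51 = 0.01676 cm^-1, so d_i1 = 59.681 cm.
m_1 = -(59.681)/51 = -1.1702.
Since 59.681 cm > 37 cm, the first image lies past the second lens and serves as a virtual object: d_o2 = L - d_i1 = -22.681 cm.
Lens 2: 1/d_i2 = 1/f_2 - 1/d_o2 = 1/(-15) - 1/(-22.681) = -0.02258 cm^-1, so d_i2 = -44.294 cm.
m_2 = -(-44.294)/(-22.681) = -1.9529.
Total m = m_1 x m_2 = (-1.1702)(-1.9529) = 2.2853.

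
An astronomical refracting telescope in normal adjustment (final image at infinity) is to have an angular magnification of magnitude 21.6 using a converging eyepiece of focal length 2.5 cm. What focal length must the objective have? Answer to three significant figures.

|M| = f_obj/|f_eye|, so f_obj = |M| x |f_eye| = 21.6 x 2.5 = 54.000 cm.

54.0 cm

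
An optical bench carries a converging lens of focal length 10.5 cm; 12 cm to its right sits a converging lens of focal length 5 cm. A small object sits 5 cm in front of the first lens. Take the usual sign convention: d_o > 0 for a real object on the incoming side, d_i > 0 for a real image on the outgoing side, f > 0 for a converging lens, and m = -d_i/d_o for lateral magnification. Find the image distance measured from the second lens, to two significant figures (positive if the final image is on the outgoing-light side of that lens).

6.5 cm

Lens 1: 1/d_i1 = 1/f_1 - 1/d_o1 = 1/10.5 - 1/5 = -0.10476 cm^-1, so d_i1 = -9.545 cm.
The intermediate image is virtual, 9.545 cm to the left of lens 1, so d_o2 = L - d_i1 = 12 - (-9.545) = 21.545 cm.
Lens 2: 1/d_i2 = 1/f_2 - 1/d_o2 = 1/5 - 1/(21.545) = 0.15359 cm^-1, so d_i2 = 6.511 cm.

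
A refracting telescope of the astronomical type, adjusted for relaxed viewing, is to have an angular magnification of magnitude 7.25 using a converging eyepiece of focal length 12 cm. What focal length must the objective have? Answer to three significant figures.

|M| = f_obj/|f_eye|, so f_obj = |M| x |f_eye| = 7.25 x 12 = 87.000 cm.

87.0 cm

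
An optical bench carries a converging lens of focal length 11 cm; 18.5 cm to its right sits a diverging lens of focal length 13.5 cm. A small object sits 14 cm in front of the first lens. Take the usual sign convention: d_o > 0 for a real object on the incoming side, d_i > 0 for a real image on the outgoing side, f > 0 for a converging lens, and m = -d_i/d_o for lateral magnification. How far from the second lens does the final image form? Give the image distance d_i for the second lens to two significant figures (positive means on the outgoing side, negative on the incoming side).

-23 cm

Lens 1: 1/d_i1 = 1/f_1 - 1/d_o1 = 1/11 - 1/14 = 0.01948 cm^-1, so d_i1 = 51.333 cm.
This image would form 51.333 cm past lens 1, i.e. 32.833 cm beyond lens 2, so it is a virtual object for lens 2: d_o2 = 18.5 - 51.333 = -32.833 cm.
Lens 2: 1/d_i2 = 1/f_2 - 1/d_o2 = 1/(-13.5) - 1/(-32.833) = -0.04362 cm^-1, so d_i2 = -22.927 cm.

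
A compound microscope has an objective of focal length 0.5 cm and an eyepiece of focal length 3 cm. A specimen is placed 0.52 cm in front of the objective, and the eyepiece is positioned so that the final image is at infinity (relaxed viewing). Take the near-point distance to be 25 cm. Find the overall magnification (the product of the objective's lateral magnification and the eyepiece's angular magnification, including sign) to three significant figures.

-208

Objective: 1/d_i = 1/f_obj - 1/d_o = 1/0.5 - 1/0.52 = 0.07692 cm^-1, so d_i = 13.000 cm.
m_obj = -d_i/d_o = -13.000/0.52 = -25.000.
Eyepiece angular magnification (image at infinity): M_eye = D/f_e = 25/3 = 8.333.
Overall M = m_obj x M_eye = (-25.000)(8.333) = -208.33.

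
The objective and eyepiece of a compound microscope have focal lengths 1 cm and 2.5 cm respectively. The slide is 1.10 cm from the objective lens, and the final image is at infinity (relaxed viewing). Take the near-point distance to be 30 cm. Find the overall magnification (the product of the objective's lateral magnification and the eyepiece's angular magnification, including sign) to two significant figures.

-120

Objective: 1/d_i = 1/f_obj - 1/d_o = 1/1 - 1/1.10 = 0.09091 cm^-1, so d_i = 11.000 cm.
m_obj = -d_i/d_o = -11.000/1.10 = -10.000.
Eyepiece angular magnification (image at infinity): M_eye = D/f_e = 30/2.5 = 12.000.
Overall M = m_obj x M_eye = (-10.000)(12.000) = -120.00.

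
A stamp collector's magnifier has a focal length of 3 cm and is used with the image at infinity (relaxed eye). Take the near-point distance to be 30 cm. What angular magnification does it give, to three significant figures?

10.0

M = D/f = 30/3 = 10.000.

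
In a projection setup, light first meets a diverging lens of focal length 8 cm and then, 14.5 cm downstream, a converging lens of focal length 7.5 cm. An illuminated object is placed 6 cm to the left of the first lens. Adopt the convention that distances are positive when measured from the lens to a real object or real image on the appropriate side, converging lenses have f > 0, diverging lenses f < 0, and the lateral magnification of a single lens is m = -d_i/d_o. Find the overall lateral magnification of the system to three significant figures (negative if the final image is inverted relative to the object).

First lens: d_i1 = 1/(1/(-8) - 1/6) = -3.429 cm.
m_1 = -(-3.429)/6 = 0.5714.
With d_i1 < 0 the first image is virtual and lies on the object side; the object distance for lens 2 is d_o2 = 14.5 - (-3.429) = 17.929 cm.
Second lens: d_i2 = 1/(1/7.5 - 1/(17.929)) = 12.894 cm.
m_2 = -(12.894)/(17.929) = -0.7192.
The system's lateral magnification is m_1 m_2 = (0.5714)(-0.7192) = -0.4110.

-0.411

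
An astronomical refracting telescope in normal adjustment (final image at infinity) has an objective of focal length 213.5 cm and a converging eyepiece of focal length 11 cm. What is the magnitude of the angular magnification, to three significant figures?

|M| = f_obj/|f_eye| = 213.5/11 = 19.409.

19.4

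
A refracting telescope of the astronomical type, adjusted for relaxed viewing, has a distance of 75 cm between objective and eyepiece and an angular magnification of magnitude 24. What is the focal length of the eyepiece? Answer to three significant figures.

3.00 cm

In normal adjustment the tube length equals f_obj + f_eye and |M| = f_obj/f_eye.
So f_obj = 24 f_eye and 24 f_eye + f_eye = 75 cm, giving f_eye = 75/25 = 3.000 cm and f_obj = 72.000 cm.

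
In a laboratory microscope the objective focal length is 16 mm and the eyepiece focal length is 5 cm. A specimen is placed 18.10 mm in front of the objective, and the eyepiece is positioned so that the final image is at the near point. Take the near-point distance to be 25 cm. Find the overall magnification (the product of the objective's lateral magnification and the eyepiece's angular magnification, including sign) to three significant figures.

-45.7

Convert to cm: f_obj = 16 mm = 1.6 cm; d_o = 18.10 mm = 1.81 cm.
Objective: 1/d_i = 1/f_obj - 1/d_o = 1/1.6 - 1/1.81 = 0.07251 cm^-1, so d_i = 13.790 cm.
m_obj = -d_i/d_o = -13.790/1.81 = -7.619.
Eyepiece angular magnification (image at near point): M_eye = 1 + D/f_e = 1 + 25/5 = 6.000.
Overall M = m_obj x M_eye = (-7.619)(6.000) = -45.71.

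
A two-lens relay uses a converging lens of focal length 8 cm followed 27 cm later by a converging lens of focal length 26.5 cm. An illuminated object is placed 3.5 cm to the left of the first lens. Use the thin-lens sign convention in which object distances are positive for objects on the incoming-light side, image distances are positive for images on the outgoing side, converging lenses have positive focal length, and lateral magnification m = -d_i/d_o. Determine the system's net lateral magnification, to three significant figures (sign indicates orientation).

Applying the thin-lens equation to the first lens, 1/8 = 1/3.5 + 1/d_i1, which gives d_i1 = -6.222 cm.
Its lateral magnification is m_1 = -d_i1/d_o1 = -(-6.222)/3.5 = 1.7778.
With d_i1 < 0 the first image is virtual and lies on the object side; the object distance for lens 2 is d_o2 = 27 - (-6.222) = 33.222 cm.
Applying the thin-lens equation again with f_2 = 26.5 cm and d_o2 = 33.222 cm gives d_i2 = 130.967 cm.
m_2 = -(130.967)/(33.222) = -3.9421.
Overall magnification: m = m_1 m_2 = -7.0083.

-7.01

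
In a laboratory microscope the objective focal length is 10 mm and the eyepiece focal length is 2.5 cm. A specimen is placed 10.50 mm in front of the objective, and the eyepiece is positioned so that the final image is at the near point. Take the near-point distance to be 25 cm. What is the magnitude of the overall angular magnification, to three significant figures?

Convert to cm: f_obj = 10 mm = 1 cm; d_o = 10.50 mm = 1.05 cm.
Objective: 1/d_i = 1/f_obj - 1/d_o = 1/1 - 1/1.05 = 0.04762 cm^-1, so d_i = 21.000 cm.
m_obj = -d_i/d_o = -21.000/1.05 = -20.000.
Eyepiece angular magnification (image at near point): M_eye = 1 + D/f_e = 1 + 25/2.5 = 11.000.
Overall M = m_obj x M_eye = (-20.000)(11.000) = -220.00.
|M| = 220.00.

220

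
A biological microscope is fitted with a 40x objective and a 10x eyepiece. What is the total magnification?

The overall magnification of a compound microscope is the product of the objective and eyepiece magnifications:
M = M_obj x M_eye = 40 x 10 = 400.

400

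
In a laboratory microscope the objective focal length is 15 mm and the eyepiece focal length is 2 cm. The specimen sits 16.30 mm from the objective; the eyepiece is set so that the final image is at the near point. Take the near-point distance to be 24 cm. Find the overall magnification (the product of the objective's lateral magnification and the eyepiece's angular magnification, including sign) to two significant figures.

Convert to cm: f_obj = 15 mm = 1.5 cm; d_o = 16.30 mm = 1.63 cm.
Objective: 1/d_i = 1/f_obj - 1/d_o = 1/1.5 - 1/1.63 = 0.05317 cm^-1, so d_i = 18.808 cm.
m_obj = -d_i/d_o = -18.808/1.63 = -11.538.
Eyepiece angular magnification (image at near point): M_eye = 1 + D/f_e = 1 + 24/2 = 13.000.
Overall M = m_obj x M_eye = (-11.538)(13.000) = -150.00.

-150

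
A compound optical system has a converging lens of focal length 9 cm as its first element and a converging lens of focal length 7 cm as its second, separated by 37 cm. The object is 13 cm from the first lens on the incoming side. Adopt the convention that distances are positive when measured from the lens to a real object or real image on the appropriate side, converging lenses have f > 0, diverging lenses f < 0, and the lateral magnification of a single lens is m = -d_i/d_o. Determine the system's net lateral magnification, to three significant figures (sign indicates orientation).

21.0

Applying the thin-lens equation to the first lens, 1/9 = 1/13 + 1/d_i1, which gives d_i1 = 29.250 cm.
Its lateral magnification is m_1 = -d_i1/d_o1 = -(29.250)/13 = -2.2500.
That image sits 7.750 cm in front of the second lens, so d_o2 = 7.750 cm.
Applying the thin-lens equation again with f_2 = 7 cm and d_o2 = 7.750 cm gives d_i2 = 72.333 cm.
m_2 = -(72.333)/(7.750) = -9.3333.
Total m = m_1 x m_2 = (-2.2500)(-9.3333) = 21.0000.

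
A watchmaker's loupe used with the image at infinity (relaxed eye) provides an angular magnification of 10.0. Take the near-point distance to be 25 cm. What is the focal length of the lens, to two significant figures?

For the image at infinity, M = D/f.
f = D/M = 25/10.0 = 2.500 cm.

2.5 cm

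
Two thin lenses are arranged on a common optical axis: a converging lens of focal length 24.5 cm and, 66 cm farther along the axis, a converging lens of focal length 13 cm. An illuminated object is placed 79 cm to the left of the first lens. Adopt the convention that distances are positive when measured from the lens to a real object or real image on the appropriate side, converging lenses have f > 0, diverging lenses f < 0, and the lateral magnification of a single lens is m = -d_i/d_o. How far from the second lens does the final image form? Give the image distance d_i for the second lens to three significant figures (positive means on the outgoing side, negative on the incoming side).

Lens 1: 1/d_i1 = 1/f_1 - 1/d_o1 = 1/24.5 - 1/79 = 0.02816 cm^-1, so d_i1 = 35.514 cm.
Object distance for lens 2: d_o2 = 66 - 35.514 = 30.486 cm.
Lens 2: 1/d_i2 = 1/f_2 - 1/d_o2 = 1/13 - 1/(30.486) = 0.04412 cm^-1, so d_i2 = 22.665 cm.

22.7 cm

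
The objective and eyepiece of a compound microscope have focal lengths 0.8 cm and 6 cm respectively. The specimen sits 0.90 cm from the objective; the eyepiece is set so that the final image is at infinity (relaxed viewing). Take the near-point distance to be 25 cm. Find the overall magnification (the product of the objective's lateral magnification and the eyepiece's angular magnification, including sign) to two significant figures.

-33

Objective: 1/d_i = 1/f_obj - 1/d_o = 1/0.8 - 1/0.90 = 0.13889 cm^-1, so d_i = 7.200 cm.
m_obj = -d_i/d_o = -7.200/0.90 = -8.000.
Eyepiece angular magnification (image at infinity): M_eye = D/f_e = 25/6 = 4.167.
Overall M = m_obj x M_eye = (-8.000)(4.167) = -33.33.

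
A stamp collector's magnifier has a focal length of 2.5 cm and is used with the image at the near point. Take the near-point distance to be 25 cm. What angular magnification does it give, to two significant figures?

M = 1 + D/f = 1 + 25/2.5 = 11.000.

11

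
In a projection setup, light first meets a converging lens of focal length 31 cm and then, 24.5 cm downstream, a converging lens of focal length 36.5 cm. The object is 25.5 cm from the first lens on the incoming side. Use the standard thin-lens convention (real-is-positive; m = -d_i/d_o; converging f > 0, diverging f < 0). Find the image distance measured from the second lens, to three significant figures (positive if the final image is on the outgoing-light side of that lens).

46.6 cm

Applying the thin-lens equation to the first lens, 1/31 = 1/25.5 + 1/d_i1, which gives d_i1 = -143.727 cm.
With d_i1 < 0 the first image is virtual and lies on the object side; the object distance for lens 2 is d_o2 = 24.5 - (-143.727) = 168.227 cm.
Applying the thin-lens equation again with f_2 = 36.5 cm and d_o2 = 168.227 cm gives d_i2 = 46.614 cm.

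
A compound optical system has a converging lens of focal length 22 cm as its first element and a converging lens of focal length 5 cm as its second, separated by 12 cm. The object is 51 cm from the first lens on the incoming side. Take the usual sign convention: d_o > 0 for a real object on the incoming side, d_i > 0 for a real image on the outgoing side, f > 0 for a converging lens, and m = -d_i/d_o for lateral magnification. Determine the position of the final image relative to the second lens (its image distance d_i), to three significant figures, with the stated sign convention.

4.21 cm

Lens 1: 1/d_i1 = 1/f_1 - 1/d_o1 = 1/22 - 1/51 = 0.02585 cm^-1, so d_i1 = 38.690 cm.
Since 38.690 cm > 12 cm, the first image lies past the second lens and serves as a virtual object: d_o2 = L - d_i1 = -26.690 cm.
Lens 2: 1/d_i2 = 1/f_2 - 1/d_o2 = 1/5 - 1/(-26.690) = 0.23747 cm^-1, so d_i2 = 4.211 cm.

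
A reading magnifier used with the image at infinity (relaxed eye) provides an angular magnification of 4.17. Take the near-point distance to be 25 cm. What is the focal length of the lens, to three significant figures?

6.00 cm

For the image at infinity, M = D/f.
f = D/M = 25/4.17 = 5.995 cm.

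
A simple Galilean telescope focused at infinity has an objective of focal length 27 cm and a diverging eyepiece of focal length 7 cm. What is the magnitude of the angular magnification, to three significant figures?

|M| = f_obj/|f_eye| = 27/7 = 3.857.

3.86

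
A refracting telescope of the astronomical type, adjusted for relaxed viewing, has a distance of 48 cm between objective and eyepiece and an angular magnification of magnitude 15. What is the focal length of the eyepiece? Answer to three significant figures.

3.00 cm

In normal adjustment the tube length equals f_obj + f_eye and |M| = f_obj/f_eye.
So f_obj = 15 f_eye and 15 f_eye + f_eye = 48 cm, giving f_eye = 48/16 = 3.000 cm and f_obj = 45.000 cm.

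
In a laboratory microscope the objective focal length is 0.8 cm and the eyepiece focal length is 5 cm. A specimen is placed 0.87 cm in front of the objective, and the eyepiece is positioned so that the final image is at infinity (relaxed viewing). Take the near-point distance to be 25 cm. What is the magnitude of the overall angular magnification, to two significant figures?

57

Objective: 1/d_i = 1/f_obj - 1/d_o = 1/0.8 - 1/0.87 = 0.10057 cm^-1, so d_i = 9.943 cm.
m_obj = -d_i/d_o = -9.943/0.87 = -11.429.
Eyepiece angular magnification (image at infinity): M_eye = D/f_e = 25/5 = 5.000.
Overall M = m_obj x M_eye = (-11.429)(5.000) = -57.14.
|M| = 57.14.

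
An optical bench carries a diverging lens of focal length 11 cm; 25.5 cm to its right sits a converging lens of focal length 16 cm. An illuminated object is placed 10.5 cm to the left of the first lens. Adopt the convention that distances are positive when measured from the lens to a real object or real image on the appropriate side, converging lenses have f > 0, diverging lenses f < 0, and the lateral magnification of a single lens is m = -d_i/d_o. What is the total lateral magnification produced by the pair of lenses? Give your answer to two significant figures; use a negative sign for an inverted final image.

First lens: d_i1 = 1/(1/(-11) - 1/10.5) = -5.372 cm.
m_1 = -(-5.372)/10.5 = 0.5116.
With d_i1 < 0 the first image is virtual and lies on the object side; the object distance for lens 2 is d_o2 = 25.5 - (-5.372) = 30.872 cm.
Second lens: d_i2 = 1/(1/16 - 1/(30.872)) = 33.213 cm.
m_2 = -(33.213)/(30.872) = -1.0758.
The system's lateral magnification is m_1 m_2 = (0.5116)(-1.0758) = -0.5504.

-0.55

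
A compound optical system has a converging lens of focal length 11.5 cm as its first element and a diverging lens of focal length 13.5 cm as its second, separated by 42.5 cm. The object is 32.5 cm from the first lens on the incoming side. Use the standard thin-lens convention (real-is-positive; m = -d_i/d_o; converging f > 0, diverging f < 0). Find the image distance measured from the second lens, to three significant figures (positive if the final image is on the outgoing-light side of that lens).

-8.73 cm

First lens: d_i1 = 1/(1/11.5 - 1/32.5) = 17.798 cm.
Object distance for lens 2: d_o2 = 42.5 - 17.798 = 24.702 cm.
Second lens: d_i2 = 1/(1/(-13.5) - 1/(24.702)) = -8.729 cm.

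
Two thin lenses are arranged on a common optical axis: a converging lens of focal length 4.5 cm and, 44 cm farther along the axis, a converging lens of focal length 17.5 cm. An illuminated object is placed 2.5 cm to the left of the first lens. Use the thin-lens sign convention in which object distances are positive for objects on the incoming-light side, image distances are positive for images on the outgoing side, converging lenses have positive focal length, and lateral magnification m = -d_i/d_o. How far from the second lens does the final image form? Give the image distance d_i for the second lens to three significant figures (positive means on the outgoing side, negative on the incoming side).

First lens: d_i1 = 1/(1/4.5 - 1/2.5) = -5.625 cm.
The intermediate image is virtual, 5.625 cm to the left of lens 1, so d_o2 = L - d_i1 = 44 - (-5.625) = 49.625 cm.
Second lens: d_i2 = 1/(1/17.5 - 1/(49.625)) = 27.033 cm.

27.0 cm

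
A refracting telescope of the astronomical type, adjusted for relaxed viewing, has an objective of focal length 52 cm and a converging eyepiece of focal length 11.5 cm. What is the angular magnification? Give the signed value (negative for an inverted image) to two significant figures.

-4.5

M = -f_obj/f_eye = -52/(11.5) = -4.522.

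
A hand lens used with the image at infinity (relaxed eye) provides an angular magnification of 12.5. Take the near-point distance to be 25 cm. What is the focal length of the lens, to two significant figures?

For the image at infinity, M = D/f.
f = D/M = 25/12.5 = 2.000 cm.

2.0 cm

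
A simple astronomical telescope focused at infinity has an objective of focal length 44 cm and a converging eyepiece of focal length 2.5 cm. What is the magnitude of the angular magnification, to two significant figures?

|M| = f_obj/|f_eye| = 44/2.5 = 17.600.

18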